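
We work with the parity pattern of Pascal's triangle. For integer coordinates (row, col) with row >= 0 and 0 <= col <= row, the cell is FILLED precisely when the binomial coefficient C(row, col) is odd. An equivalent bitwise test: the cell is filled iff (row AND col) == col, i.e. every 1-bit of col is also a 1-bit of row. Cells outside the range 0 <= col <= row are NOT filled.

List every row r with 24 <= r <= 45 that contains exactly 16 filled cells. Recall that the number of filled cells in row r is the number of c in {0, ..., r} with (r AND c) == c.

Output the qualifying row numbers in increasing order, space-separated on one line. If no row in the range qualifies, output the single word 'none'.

Answer: 27 29 30 39 43 45

Derivation:
Row r has 2^popcount(r) filled cells, so we need popcount(r) = log2(16) = 4.
Scan r = 24..45 and keep those with exactly 4 one-bits:
r=24=11000 popcount=2 -> skip
r=25=11001 popcount=3 -> skip
r=26=11010 popcount=3 -> skip
r=27=11011 popcount=4 -> KEEP
r=28=11100 popcount=3 -> skip
r=29=11101 popcount=4 -> KEEP
r=30=11110 popcount=4 -> KEEP
r=31=11111 popcount=5 -> skip
r=32=100000 popcount=1 -> skip
r=33=100001 popcount=2 -> skip
r=34=100010 popcount=2 -> skip
r=35=100011 popcount=3 -> skip
r=36=100100 popcount=2 -> skip
r=37=100101 popcount=3 -> skip
r=38=100110 popcount=3 -> skip
r=39=100111 popcount=4 -> KEEP
r=40=101000 popcount=2 -> skip
r=41=101001 popcount=3 -> skip
r=42=101010 popcount=3 -> skip
r=43=101011 popcount=4 -> KEEP
r=44=101100 popcount=3 -> skip
r=45=101101 popcount=4 -> KEEP
Kept rows: 27 29 30 39 43 45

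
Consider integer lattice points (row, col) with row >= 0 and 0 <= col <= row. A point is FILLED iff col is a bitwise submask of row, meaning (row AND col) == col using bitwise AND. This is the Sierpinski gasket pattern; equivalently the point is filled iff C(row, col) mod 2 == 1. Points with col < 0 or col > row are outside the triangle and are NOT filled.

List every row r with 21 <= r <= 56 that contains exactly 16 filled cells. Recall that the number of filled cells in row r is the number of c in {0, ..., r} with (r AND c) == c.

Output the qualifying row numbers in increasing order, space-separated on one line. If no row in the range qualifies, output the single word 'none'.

Row r has 2^popcount(r) filled cells, so we need popcount(r) = log2(16) = 4.
Scan r = 21..56 and keep those with exactly 4 one-bits:
r=21=10101 popcount=3 -> skip
r=22=10110 popcount=3 -> skip
r=23=10111 popcount=4 -> KEEP
r=24=11000 popcount=2 -> skip
r=25=11001 popcount=3 -> skip
r=26=11010 popcount=3 -> skip
r=27=11011 popcount=4 -> KEEP
r=28=11100 popcount=3 -> skip
r=29=11101 popcount=4 -> KEEP
r=30=11110 popcount=4 -> KEEP
r=31=11111 popcount=5 -> skip
r=32=100000 popcount=1 -> skip
r=33=100001 popcount=2 -> skip
r=34=100010 popcount=2 -> skip
r=35=100011 popcount=3 -> skip
r=36=100100 popcount=2 -> skip
r=37=100101 popcount=3 -> skip
r=38=100110 popcount=3 -> skip
r=39=100111 popcount=4 -> KEEP
r=40=101000 popcount=2 -> skip
r=41=101001 popcount=3 -> skip
r=42=101010 popcount=3 -> skip
r=43=101011 popcount=4 -> KEEP
r=44=101100 popcount=3 -> skip
r=45=101101 popcount=4 -> KEEP
r=46=101110 popcount=4 -> KEEP
r=47=101111 popcount=5 -> skip
r=48=110000 popcount=2 -> skip
r=49=110001 popcount=3 -> skip
r=50=110010 popcount=3 -> skip
r=51=110011 popcount=4 -> KEEP
r=52=110100 popcount=3 -> skip
r=53=110101 popcount=4 -> KEEP
r=54=110110 popcount=4 -> KEEP
r=55=110111 popcount=5 -> skip
r=56=111000 popcount=3 -> skip
Kept rows: 23 27 29 30 39 43 45 46 51 53 54

Answer: 23 27 29 30 39 43 45 46 51 53 54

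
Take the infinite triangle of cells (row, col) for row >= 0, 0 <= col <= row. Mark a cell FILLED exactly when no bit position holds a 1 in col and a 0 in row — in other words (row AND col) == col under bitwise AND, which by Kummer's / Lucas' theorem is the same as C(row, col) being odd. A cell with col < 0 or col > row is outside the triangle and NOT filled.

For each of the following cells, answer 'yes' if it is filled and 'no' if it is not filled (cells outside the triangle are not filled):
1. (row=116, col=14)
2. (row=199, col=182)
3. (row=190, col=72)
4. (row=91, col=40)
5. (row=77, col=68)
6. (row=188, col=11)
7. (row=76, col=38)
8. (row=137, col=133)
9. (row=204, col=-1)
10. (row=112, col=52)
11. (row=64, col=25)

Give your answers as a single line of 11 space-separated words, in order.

(116,14): row=0b1110100, col=0b1110, row AND col = 0b100 = 4; 4 != 14 -> empty
(199,182): row=0b11000111, col=0b10110110, row AND col = 0b10000110 = 134; 134 != 182 -> empty
(190,72): row=0b10111110, col=0b1001000, row AND col = 0b1000 = 8; 8 != 72 -> empty
(91,40): row=0b1011011, col=0b101000, row AND col = 0b1000 = 8; 8 != 40 -> empty
(77,68): row=0b1001101, col=0b1000100, row AND col = 0b1000100 = 68; 68 == 68 -> filled
(188,11): row=0b10111100, col=0b1011, row AND col = 0b1000 = 8; 8 != 11 -> empty
(76,38): row=0b1001100, col=0b100110, row AND col = 0b100 = 4; 4 != 38 -> empty
(137,133): row=0b10001001, col=0b10000101, row AND col = 0b10000001 = 129; 129 != 133 -> empty
(204,-1): col outside [0, 204] -> not filled
(112,52): row=0b1110000, col=0b110100, row AND col = 0b110000 = 48; 48 != 52 -> empty
(64,25): row=0b1000000, col=0b11001, row AND col = 0b0 = 0; 0 != 25 -> empty

Answer: no no no no yes no no no no no no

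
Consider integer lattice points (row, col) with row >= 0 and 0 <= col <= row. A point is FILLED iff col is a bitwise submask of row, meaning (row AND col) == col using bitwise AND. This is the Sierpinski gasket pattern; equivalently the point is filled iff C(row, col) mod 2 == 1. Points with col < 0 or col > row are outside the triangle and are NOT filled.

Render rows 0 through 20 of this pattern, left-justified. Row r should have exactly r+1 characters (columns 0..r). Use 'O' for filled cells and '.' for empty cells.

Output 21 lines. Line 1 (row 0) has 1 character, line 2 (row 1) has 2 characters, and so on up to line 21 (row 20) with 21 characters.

Answer: O
OO
O.O
OOOO
O...O
OO..OO
O.O.O.O
OOOOOOOO
O.......O
OO......OO
O.O.....O.O
OOOO....OOOO
O...O...O...O
OO..OO..OO..OO
O.O.O.O.O.O.O.O
OOOOOOOOOOOOOOOO
O...............O
OO..............OO
O.O.............O.O
OOOO............OOOO
O...O...........O...O

Derivation:
r0=0: O
r1=1: OO
r2=10: O.O
r3=11: OOOO
r4=100: O...O
r5=101: OO..OO
r6=110: O.O.O.O
r7=111: OOOOOOOO
r8=1000: O.......O
r9=1001: OO......OO
r10=1010: O.O.....O.O
r11=1011: OOOO....OOOO
r12=1100: O...O...O...O
r13=1101: OO..OO..OO..OO
r14=1110: O.O.O.O.O.O.O.O
r15=1111: OOOOOOOOOOOOOOOO
r16=10000: O...............O
r17=10001: OO..............OO
r18=10010: O.O.............O.O
r19=10011: OOOO............OOOO
r20=10100: O...O...........O...O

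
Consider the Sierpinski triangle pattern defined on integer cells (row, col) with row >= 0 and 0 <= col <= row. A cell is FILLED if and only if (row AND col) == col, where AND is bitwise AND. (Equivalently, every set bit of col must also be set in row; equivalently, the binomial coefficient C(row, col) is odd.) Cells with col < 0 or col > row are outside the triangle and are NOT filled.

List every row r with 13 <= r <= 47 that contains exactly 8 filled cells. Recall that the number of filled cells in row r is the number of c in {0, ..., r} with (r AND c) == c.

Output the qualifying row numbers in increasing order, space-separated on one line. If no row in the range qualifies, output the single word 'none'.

Answer: 13 14 19 21 22 25 26 28 35 37 38 41 42 44

Derivation:
Row r has 2^popcount(r) filled cells, so we need popcount(r) = log2(8) = 3.
Scan r = 13..47 and keep those with exactly 3 one-bits:
r=13=1101 popcount=3 -> KEEP
r=14=1110 popcount=3 -> KEEP
r=15=1111 popcount=4 -> skip
r=16=10000 popcount=1 -> skip
r=17=10001 popcount=2 -> skip
r=18=10010 popcount=2 -> skip
r=19=10011 popcount=3 -> KEEP
r=20=10100 popcount=2 -> skip
r=21=10101 popcount=3 -> KEEP
r=22=10110 popcount=3 -> KEEP
r=23=10111 popcount=4 -> skip
r=24=11000 popcount=2 -> skip
r=25=11001 popcount=3 -> KEEP
r=26=11010 popcount=3 -> KEEP
r=27=11011 popcount=4 -> skip
r=28=11100 popcount=3 -> KEEP
r=29=11101 popcount=4 -> skip
r=30=11110 popcount=4 -> skip
r=31=11111 popcount=5 -> skip
r=32=100000 popcount=1 -> skip
r=33=100001 popcount=2 -> skip
r=34=100010 popcount=2 -> skip
r=35=100011 popcount=3 -> KEEP
r=36=100100 popcount=2 -> skip
r=37=100101 popcount=3 -> KEEP
r=38=100110 popcount=3 -> KEEP
r=39=100111 popcount=4 -> skip
r=40=101000 popcount=2 -> skip
r=41=101001 popcount=3 -> KEEP
r=42=101010 popcount=3 -> KEEP
r=43=101011 popcount=4 -> skip
r=44=101100 popcount=3 -> KEEP
r=45=101101 popcount=4 -> skip
r=46=101110 popcount=4 -> skip
r=47=101111 popcount=5 -> skip
Kept rows: 13 14 19 21 22 25 26 28 35 37 38 41 42 44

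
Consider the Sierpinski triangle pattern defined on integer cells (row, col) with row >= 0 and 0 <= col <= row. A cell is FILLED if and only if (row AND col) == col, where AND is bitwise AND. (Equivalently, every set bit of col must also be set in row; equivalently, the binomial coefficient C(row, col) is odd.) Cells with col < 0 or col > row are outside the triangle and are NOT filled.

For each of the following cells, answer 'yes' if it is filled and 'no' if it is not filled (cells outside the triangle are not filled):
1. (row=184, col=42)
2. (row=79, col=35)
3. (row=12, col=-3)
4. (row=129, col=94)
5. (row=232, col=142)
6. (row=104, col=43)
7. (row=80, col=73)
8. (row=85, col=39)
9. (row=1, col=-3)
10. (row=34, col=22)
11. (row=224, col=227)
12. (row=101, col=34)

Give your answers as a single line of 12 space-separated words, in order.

(184,42): row=0b10111000, col=0b101010, row AND col = 0b101000 = 40; 40 != 42 -> empty
(79,35): row=0b1001111, col=0b100011, row AND col = 0b11 = 3; 3 != 35 -> empty
(12,-3): col outside [0, 12] -> not filled
(129,94): row=0b10000001, col=0b1011110, row AND col = 0b0 = 0; 0 != 94 -> empty
(232,142): row=0b11101000, col=0b10001110, row AND col = 0b10001000 = 136; 136 != 142 -> empty
(104,43): row=0b1101000, col=0b101011, row AND col = 0b101000 = 40; 40 != 43 -> empty
(80,73): row=0b1010000, col=0b1001001, row AND col = 0b1000000 = 64; 64 != 73 -> empty
(85,39): row=0b1010101, col=0b100111, row AND col = 0b101 = 5; 5 != 39 -> empty
(1,-3): col outside [0, 1] -> not filled
(34,22): row=0b100010, col=0b10110, row AND col = 0b10 = 2; 2 != 22 -> empty
(224,227): col outside [0, 224] -> not filled
(101,34): row=0b1100101, col=0b100010, row AND col = 0b100000 = 32; 32 != 34 -> empty

Answer: no no no no no no no no no no no no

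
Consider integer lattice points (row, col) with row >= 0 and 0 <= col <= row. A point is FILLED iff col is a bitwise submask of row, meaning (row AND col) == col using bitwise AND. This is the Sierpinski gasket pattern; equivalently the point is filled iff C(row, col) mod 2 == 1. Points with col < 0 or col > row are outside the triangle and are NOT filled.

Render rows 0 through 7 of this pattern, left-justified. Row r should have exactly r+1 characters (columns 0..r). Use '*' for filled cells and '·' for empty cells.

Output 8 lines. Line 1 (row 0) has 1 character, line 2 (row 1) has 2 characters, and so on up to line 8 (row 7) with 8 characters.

r0=0: *
r1=1: **
r2=10: *·*
r3=11: ****
r4=100: *···*
r5=101: **··**
r6=110: *·*·*·*
r7=111: ********

Answer: *
**
*·*
****
*···*
**··**
*·*·*·*
********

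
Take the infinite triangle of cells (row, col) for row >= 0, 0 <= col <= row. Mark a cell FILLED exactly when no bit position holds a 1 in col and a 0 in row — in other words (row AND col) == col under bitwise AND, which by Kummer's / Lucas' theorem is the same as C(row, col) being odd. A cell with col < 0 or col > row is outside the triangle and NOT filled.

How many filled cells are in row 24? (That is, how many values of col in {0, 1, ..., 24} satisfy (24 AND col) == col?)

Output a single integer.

24 in binary = 11000
popcount(24) = number of 1-bits in 11000 = 2
A col c satisfies (24 AND c) == c iff every set bit of c is also set in 24; each of the 2 set bits of 24 can independently be on or off in c.
count = 2^2 = 4

Answer: 4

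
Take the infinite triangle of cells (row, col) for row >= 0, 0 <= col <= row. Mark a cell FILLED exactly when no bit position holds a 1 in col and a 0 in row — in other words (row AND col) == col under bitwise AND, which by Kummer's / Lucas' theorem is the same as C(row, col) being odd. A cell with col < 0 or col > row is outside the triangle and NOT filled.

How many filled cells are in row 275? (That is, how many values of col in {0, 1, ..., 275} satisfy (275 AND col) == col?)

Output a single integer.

Answer: 16

Derivation:
275 in binary = 100010011
popcount(275) = number of 1-bits in 100010011 = 4
A col c satisfies (275 AND c) == c iff every set bit of c is also set in 275; each of the 4 set bits of 275 can independently be on or off in c.
count = 2^4 = 16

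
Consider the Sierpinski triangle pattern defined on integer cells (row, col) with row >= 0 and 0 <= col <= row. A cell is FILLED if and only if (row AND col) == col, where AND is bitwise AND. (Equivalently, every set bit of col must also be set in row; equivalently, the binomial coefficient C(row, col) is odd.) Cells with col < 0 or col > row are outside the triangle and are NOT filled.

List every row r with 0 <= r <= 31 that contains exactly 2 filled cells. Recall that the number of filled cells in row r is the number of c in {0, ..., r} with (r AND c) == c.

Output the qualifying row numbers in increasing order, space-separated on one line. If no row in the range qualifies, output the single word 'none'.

Row r has 2^popcount(r) filled cells, so we need popcount(r) = log2(2) = 1.
Scan r = 0..31 and keep those with exactly 1 one-bits:
r=0=0 popcount=0 -> skip
r=1=1 popcount=1 -> KEEP
r=2=10 popcount=1 -> KEEP
r=3=11 popcount=2 -> skip
r=4=100 popcount=1 -> KEEP
r=5=101 popcount=2 -> skip
r=6=110 popcount=2 -> skip
r=7=111 popcount=3 -> skip
r=8=1000 popcount=1 -> KEEP
r=9=1001 popcount=2 -> skip
r=10=1010 popcount=2 -> skip
r=11=1011 popcount=3 -> skip
r=12=1100 popcount=2 -> skip
r=13=1101 popcount=3 -> skip
r=14=1110 popcount=3 -> skip
r=15=1111 popcount=4 -> skip
r=16=10000 popcount=1 -> KEEP
r=17=10001 popcount=2 -> skip
r=18=10010 popcount=2 -> skip
r=19=10011 popcount=3 -> skip
r=20=10100 popcount=2 -> skip
r=21=10101 popcount=3 -> skip
r=22=10110 popcount=3 -> skip
r=23=10111 popcount=4 -> skip
r=24=11000 popcount=2 -> skip
r=25=11001 popcount=3 -> skip
r=26=11010 popcount=3 -> skip
r=27=11011 popcount=4 -> skip
r=28=11100 popcount=3 -> skip
r=29=11101 popcount=4 -> skip
r=30=11110 popcount=4 -> skip
r=31=11111 popcount=5 -> skip
Kept rows: 1 2 4 8 16

Answer: 1 2 4 8 16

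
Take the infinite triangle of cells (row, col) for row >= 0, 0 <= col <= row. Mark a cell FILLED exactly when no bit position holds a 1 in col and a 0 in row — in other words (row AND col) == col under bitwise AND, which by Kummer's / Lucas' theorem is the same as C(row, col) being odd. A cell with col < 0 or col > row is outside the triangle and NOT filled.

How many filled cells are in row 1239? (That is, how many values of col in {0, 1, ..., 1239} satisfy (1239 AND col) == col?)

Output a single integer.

1239 in binary = 10011010111
popcount(1239) = number of 1-bits in 10011010111 = 7
A col c satisfies (1239 AND c) == c iff every set bit of c is also set in 1239; each of the 7 set bits of 1239 can independently be on or off in c.
count = 2^7 = 128

Answer: 128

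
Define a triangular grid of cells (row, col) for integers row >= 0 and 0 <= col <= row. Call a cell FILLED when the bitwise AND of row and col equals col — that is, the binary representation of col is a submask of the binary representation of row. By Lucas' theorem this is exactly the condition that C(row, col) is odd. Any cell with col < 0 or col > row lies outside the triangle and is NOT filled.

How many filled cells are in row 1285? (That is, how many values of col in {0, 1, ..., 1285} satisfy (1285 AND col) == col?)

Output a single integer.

1285 in binary = 10100000101
popcount(1285) = number of 1-bits in 10100000101 = 4
A col c satisfies (1285 AND c) == c iff every set bit of c is also set in 1285; each of the 4 set bits of 1285 can independently be on or off in c.
count = 2^4 = 16

Answer: 16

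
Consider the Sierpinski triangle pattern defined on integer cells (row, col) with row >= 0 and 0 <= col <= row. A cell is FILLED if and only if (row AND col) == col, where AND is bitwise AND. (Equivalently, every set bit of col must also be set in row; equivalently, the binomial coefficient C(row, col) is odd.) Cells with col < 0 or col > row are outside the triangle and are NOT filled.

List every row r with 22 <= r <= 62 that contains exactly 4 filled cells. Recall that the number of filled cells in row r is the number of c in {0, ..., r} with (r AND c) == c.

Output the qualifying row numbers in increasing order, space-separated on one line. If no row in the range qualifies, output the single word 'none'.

Answer: 24 33 34 36 40 48

Derivation:
Row r has 2^popcount(r) filled cells, so we need popcount(r) = log2(4) = 2.
Scan r = 22..62 and keep those with exactly 2 one-bits:
r=22=10110 popcount=3 -> skip
r=23=10111 popcount=4 -> skip
r=24=11000 popcount=2 -> KEEP
r=25=11001 popcount=3 -> skip
r=26=11010 popcount=3 -> skip
r=27=11011 popcount=4 -> skip
r=28=11100 popcount=3 -> skip
r=29=11101 popcount=4 -> skip
r=30=11110 popcount=4 -> skip
r=31=11111 popcount=5 -> skip
r=32=100000 popcount=1 -> skip
r=33=100001 popcount=2 -> KEEP
r=34=100010 popcount=2 -> KEEP
r=35=100011 popcount=3 -> skip
r=36=100100 popcount=2 -> KEEP
r=37=100101 popcount=3 -> skip
r=38=100110 popcount=3 -> skip
r=39=100111 popcount=4 -> skip
r=40=101000 popcount=2 -> KEEP
r=41=101001 popcount=3 -> skip
r=42=101010 popcount=3 -> skip
r=43=101011 popcount=4 -> skip
r=44=101100 popcount=3 -> skip
r=45=101101 popcount=4 -> skip
r=46=101110 popcount=4 -> skip
r=47=101111 popcount=5 -> skip
r=48=110000 popcount=2 -> KEEP
r=49=110001 popcount=3 -> skip
r=50=110010 popcount=3 -> skip
r=51=110011 popcount=4 -> skip
r=52=110100 popcount=3 -> skip
r=53=110101 popcount=4 -> skip
r=54=110110 popcount=4 -> skip
r=55=110111 popcount=5 -> skip
r=56=111000 popcount=3 -> skip
r=57=111001 popcount=4 -> skip
r=58=111010 popcount=4 -> skip
r=59=111011 popcount=5 -> skip
r=60=111100 popcount=4 -> skip
r=61=111101 popcount=5 -> skip
r=62=111110 popcount=5 -> skip
Kept rows: 24 33 34 36 40 48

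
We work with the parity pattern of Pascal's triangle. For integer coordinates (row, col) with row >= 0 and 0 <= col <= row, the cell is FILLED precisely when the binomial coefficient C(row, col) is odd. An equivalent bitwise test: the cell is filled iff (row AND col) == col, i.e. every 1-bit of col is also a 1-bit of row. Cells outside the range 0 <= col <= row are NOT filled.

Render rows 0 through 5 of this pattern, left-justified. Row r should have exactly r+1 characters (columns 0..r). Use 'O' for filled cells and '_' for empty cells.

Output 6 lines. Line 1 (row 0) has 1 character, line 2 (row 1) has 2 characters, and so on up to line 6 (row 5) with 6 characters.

r0=0: O
r1=1: OO
r2=10: O_O
r3=11: OOOO
r4=100: O___O
r5=101: OO__OO

Answer: O
OO
O_O
OOOO
O___O
OO__OO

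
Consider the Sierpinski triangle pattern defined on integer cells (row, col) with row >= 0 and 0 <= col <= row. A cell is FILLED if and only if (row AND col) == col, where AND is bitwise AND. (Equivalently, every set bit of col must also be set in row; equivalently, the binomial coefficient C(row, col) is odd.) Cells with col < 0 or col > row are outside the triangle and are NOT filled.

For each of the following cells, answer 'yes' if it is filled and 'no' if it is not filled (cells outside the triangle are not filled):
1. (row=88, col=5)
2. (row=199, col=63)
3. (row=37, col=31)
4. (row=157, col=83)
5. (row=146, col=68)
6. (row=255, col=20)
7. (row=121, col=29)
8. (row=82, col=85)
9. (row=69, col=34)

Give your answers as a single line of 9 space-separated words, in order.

(88,5): row=0b1011000, col=0b101, row AND col = 0b0 = 0; 0 != 5 -> empty
(199,63): row=0b11000111, col=0b111111, row AND col = 0b111 = 7; 7 != 63 -> empty
(37,31): row=0b100101, col=0b11111, row AND col = 0b101 = 5; 5 != 31 -> empty
(157,83): row=0b10011101, col=0b1010011, row AND col = 0b10001 = 17; 17 != 83 -> empty
(146,68): row=0b10010010, col=0b1000100, row AND col = 0b0 = 0; 0 != 68 -> empty
(255,20): row=0b11111111, col=0b10100, row AND col = 0b10100 = 20; 20 == 20 -> filled
(121,29): row=0b1111001, col=0b11101, row AND col = 0b11001 = 25; 25 != 29 -> empty
(82,85): col outside [0, 82] -> not filled
(69,34): row=0b1000101, col=0b100010, row AND col = 0b0 = 0; 0 != 34 -> empty

Answer: no no no no no yes no no no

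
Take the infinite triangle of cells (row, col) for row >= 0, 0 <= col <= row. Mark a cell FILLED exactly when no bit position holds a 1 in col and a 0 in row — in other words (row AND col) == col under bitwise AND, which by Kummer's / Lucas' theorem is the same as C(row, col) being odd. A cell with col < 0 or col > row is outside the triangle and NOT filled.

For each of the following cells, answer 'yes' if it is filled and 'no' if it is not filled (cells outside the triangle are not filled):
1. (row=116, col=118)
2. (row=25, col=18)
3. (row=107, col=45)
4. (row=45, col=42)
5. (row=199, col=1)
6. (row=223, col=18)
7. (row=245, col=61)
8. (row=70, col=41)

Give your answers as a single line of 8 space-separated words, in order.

Answer: no no no no yes yes no no

Derivation:
(116,118): col outside [0, 116] -> not filled
(25,18): row=0b11001, col=0b10010, row AND col = 0b10000 = 16; 16 != 18 -> empty
(107,45): row=0b1101011, col=0b101101, row AND col = 0b101001 = 41; 41 != 45 -> empty
(45,42): row=0b101101, col=0b101010, row AND col = 0b101000 = 40; 40 != 42 -> empty
(199,1): row=0b11000111, col=0b1, row AND col = 0b1 = 1; 1 == 1 -> filled
(223,18): row=0b11011111, col=0b10010, row AND col = 0b10010 = 18; 18 == 18 -> filled
(245,61): row=0b11110101, col=0b111101, row AND col = 0b110101 = 53; 53 != 61 -> empty
(70,41): row=0b1000110, col=0b101001, row AND col = 0b0 = 0; 0 != 41 -> empty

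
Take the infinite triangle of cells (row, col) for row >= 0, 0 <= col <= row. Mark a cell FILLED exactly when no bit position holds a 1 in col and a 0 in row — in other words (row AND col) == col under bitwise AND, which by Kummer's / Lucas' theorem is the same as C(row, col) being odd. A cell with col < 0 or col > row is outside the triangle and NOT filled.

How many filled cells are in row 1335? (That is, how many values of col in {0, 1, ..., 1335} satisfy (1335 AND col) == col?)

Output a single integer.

Answer: 128

Derivation:
1335 in binary = 10100110111
popcount(1335) = number of 1-bits in 10100110111 = 7
A col c satisfies (1335 AND c) == c iff every set bit of c is also set in 1335; each of the 7 set bits of 1335 can independently be on or off in c.
count = 2^7 = 128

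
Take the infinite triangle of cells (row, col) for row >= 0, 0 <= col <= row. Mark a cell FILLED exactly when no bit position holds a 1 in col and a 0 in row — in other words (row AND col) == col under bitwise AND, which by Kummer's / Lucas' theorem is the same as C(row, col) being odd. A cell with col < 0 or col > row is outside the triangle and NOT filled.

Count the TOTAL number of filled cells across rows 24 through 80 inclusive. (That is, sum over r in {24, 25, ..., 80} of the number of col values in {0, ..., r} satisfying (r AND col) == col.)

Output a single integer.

r24=11000 pc2: +4 =4
r25=11001 pc3: +8 =12
r26=11010 pc3: +8 =20
r27=11011 pc4: +16 =36
r28=11100 pc3: +8 =44
r29=11101 pc4: +16 =60
r30=11110 pc4: +16 =76
r31=11111 pc5: +32 =108
r32=100000 pc1: +2 =110
r33=100001 pc2: +4 =114
r34=100010 pc2: +4 =118
r35=100011 pc3: +8 =126
r36=100100 pc2: +4 =130
r37=100101 pc3: +8 =138
r38=100110 pc3: +8 =146
r39=100111 pc4: +16 =162
r40=101000 pc2: +4 =166
r41=101001 pc3: +8 =174
r42=101010 pc3: +8 =182
r43=101011 pc4: +16 =198
r44=101100 pc3: +8 =206
r45=101101 pc4: +16 =222
r46=101110 pc4: +16 =238
r47=101111 pc5: +32 =270
r48=110000 pc2: +4 =274
r49=110001 pc3: +8 =282
r50=110010 pc3: +8 =290
r51=110011 pc4: +16 =306
r52=110100 pc3: +8 =314
r53=110101 pc4: +16 =330
r54=110110 pc4: +16 =346
r55=110111 pc5: +32 =378
r56=111000 pc3: +8 =386
r57=111001 pc4: +16 =402
r58=111010 pc4: +16 =418
r59=111011 pc5: +32 =450
r60=111100 pc4: +16 =466
r61=111101 pc5: +32 =498
r62=111110 pc5: +32 =530
r63=111111 pc6: +64 =594
r64=1000000 pc1: +2 =596
r65=1000001 pc2: +4 =600
r66=1000010 pc2: +4 =604
r67=1000011 pc3: +8 =612
r68=1000100 pc2: +4 =616
r69=1000101 pc3: +8 =624
r70=1000110 pc3: +8 =632
r71=1000111 pc4: +16 =648
r72=1001000 pc2: +4 =652
r73=1001001 pc3: +8 =660
r74=1001010 pc3: +8 =668
r75=1001011 pc4: +16 =684
r76=1001100 pc3: +8 =692
r77=1001101 pc4: +16 =708
r78=1001110 pc4: +16 =724
r79=1001111 pc5: +32 =756
r80=1010000 pc2: +4 =760

Answer: 760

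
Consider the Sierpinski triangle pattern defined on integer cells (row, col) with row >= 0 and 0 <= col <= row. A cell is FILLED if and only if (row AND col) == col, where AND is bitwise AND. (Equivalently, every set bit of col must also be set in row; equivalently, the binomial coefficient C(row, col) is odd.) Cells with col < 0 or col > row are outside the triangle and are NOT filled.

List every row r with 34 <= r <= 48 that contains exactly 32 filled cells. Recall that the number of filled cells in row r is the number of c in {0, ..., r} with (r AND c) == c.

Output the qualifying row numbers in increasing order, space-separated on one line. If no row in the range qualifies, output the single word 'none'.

Row r has 2^popcount(r) filled cells, so we need popcount(r) = log2(32) = 5.
Scan r = 34..48 and keep those with exactly 5 one-bits:
r=34=100010 popcount=2 -> skip
r=35=100011 popcount=3 -> skip
r=36=100100 popcount=2 -> skip
r=37=100101 popcount=3 -> skip
r=38=100110 popcount=3 -> skip
r=39=100111 popcount=4 -> skip
r=40=101000 popcount=2 -> skip
r=41=101001 popcount=3 -> skip
r=42=101010 popcount=3 -> skip
r=43=101011 popcount=4 -> skip
r=44=101100 popcount=3 -> skip
r=45=101101 popcount=4 -> skip
r=46=101110 popcount=4 -> skip
r=47=101111 popcount=5 -> KEEP
r=48=110000 popcount=2 -> skip
Kept rows: 47

Answer: 47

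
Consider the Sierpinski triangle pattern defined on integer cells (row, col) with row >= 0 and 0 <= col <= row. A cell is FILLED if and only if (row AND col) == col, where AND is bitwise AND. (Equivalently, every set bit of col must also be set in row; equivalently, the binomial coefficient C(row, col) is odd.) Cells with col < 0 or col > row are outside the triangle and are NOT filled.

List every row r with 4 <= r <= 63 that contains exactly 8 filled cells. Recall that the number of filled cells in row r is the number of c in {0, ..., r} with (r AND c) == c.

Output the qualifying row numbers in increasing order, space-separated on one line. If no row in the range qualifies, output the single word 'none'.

Row r has 2^popcount(r) filled cells, so we need popcount(r) = log2(8) = 3.
Scan r = 4..63 and keep those with exactly 3 one-bits:
r=4=100 popcount=1 -> skip
r=5=101 popcount=2 -> skip
r=6=110 popcount=2 -> skip
r=7=111 popcount=3 -> KEEP
r=8=1000 popcount=1 -> skip
r=9=1001 popcount=2 -> skip
r=10=1010 popcount=2 -> skip
r=11=1011 popcount=3 -> KEEP
r=12=1100 popcount=2 -> skip
r=13=1101 popcount=3 -> KEEP
r=14=1110 popcount=3 -> KEEP
r=15=1111 popcount=4 -> skip
r=16=10000 popcount=1 -> skip
r=17=10001 popcount=2 -> skip
r=18=10010 popcount=2 -> skip
r=19=10011 popcount=3 -> KEEP
r=20=10100 popcount=2 -> skip
r=21=10101 popcount=3 -> KEEP
r=22=10110 popcount=3 -> KEEP
r=23=10111 popcount=4 -> skip
r=24=11000 popcount=2 -> skip
r=25=11001 popcount=3 -> KEEP
r=26=11010 popcount=3 -> KEEP
r=27=11011 popcount=4 -> skip
r=28=11100 popcount=3 -> KEEP
r=29=11101 popcount=4 -> skip
r=30=11110 popcount=4 -> skip
r=31=11111 popcount=5 -> skip
r=32=100000 popcount=1 -> skip
r=33=100001 popcount=2 -> skip
r=34=100010 popcount=2 -> skip
r=35=100011 popcount=3 -> KEEP
r=36=100100 popcount=2 -> skip
r=37=100101 popcount=3 -> KEEP
r=38=100110 popcount=3 -> KEEP
r=39=100111 popcount=4 -> skip
r=40=101000 popcount=2 -> skip
r=41=101001 popcount=3 -> KEEP
r=42=101010 popcount=3 -> KEEP
r=43=101011 popcount=4 -> skip
r=44=101100 popcount=3 -> KEEP
r=45=101101 popcount=4 -> skip
r=46=101110 popcount=4 -> skip
r=47=101111 popcount=5 -> skip
r=48=110000 popcount=2 -> skip
r=49=110001 popcount=3 -> KEEP
r=50=110010 popcount=3 -> KEEP
r=51=110011 popcount=4 -> skip
r=52=110100 popcount=3 -> KEEP
r=53=110101 popcount=4 -> skip
r=54=110110 popcount=4 -> skip
r=55=110111 popcount=5 -> skip
r=56=111000 popcount=3 -> KEEP
r=57=111001 popcount=4 -> skip
r=58=111010 popcount=4 -> skip
r=59=111011 popcount=5 -> skip
r=60=111100 popcount=4 -> skip
r=61=111101 popcount=5 -> skip
r=62=111110 popcount=5 -> skip
r=63=111111 popcount=6 -> skip
Kept rows: 7 11 13 14 19 21 22 25 26 28 35 37 38 41 42 44 49 50 52 56

Answer: 7 11 13 14 19 21 22 25 26 28 35 37 38 41 42 44 49 50 52 56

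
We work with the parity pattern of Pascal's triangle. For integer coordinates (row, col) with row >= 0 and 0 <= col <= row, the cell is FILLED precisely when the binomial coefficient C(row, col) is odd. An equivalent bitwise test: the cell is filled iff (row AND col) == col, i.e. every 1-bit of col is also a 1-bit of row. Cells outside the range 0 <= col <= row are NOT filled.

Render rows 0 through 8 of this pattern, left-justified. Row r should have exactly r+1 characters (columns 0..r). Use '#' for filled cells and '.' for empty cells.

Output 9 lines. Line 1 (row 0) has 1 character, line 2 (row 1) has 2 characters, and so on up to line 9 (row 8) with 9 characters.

Answer: #
##
#.#
####
#...#
##..##
#.#.#.#
########
#.......#

Derivation:
r0=0: #
r1=1: ##
r2=10: #.#
r3=11: ####
r4=100: #...#
r5=101: ##..##
r6=110: #.#.#.#
r7=111: ########
r8=1000: #.......#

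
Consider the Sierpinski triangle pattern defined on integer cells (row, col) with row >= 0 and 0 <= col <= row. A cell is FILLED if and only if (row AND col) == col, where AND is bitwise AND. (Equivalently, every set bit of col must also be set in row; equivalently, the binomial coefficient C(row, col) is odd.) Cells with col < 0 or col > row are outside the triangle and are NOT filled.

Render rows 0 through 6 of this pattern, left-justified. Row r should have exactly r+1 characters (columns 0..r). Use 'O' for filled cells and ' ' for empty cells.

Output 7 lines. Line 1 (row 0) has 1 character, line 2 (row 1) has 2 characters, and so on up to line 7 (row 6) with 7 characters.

r0=0: O
r1=1: OO
r2=10: O O
r3=11: OOOO
r4=100: O   O
r5=101: OO  OO
r6=110: O O O O

Answer: O
OO
O O
OOOO
O   O
OO  OO
O O O O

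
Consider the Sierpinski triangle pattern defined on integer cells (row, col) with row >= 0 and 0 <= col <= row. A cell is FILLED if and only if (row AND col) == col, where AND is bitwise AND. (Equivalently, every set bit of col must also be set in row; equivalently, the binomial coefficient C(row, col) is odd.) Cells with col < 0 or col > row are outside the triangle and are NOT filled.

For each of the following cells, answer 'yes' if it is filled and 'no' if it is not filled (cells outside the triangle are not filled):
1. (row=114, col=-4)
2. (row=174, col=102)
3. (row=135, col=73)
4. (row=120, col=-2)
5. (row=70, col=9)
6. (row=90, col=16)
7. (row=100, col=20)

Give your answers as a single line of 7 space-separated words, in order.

(114,-4): col outside [0, 114] -> not filled
(174,102): row=0b10101110, col=0b1100110, row AND col = 0b100110 = 38; 38 != 102 -> empty
(135,73): row=0b10000111, col=0b1001001, row AND col = 0b1 = 1; 1 != 73 -> empty
(120,-2): col outside [0, 120] -> not filled
(70,9): row=0b1000110, col=0b1001, row AND col = 0b0 = 0; 0 != 9 -> empty
(90,16): row=0b1011010, col=0b10000, row AND col = 0b10000 = 16; 16 == 16 -> filled
(100,20): row=0b1100100, col=0b10100, row AND col = 0b100 = 4; 4 != 20 -> empty

Answer: no no no no no yes no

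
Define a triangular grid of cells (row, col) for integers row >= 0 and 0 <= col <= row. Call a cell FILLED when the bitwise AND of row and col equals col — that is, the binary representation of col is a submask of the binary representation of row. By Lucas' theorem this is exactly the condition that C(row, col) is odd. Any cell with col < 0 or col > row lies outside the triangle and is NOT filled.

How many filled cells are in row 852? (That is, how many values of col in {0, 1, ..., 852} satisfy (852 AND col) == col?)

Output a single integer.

852 in binary = 1101010100
popcount(852) = number of 1-bits in 1101010100 = 5
A col c satisfies (852 AND c) == c iff every set bit of c is also set in 852; each of the 5 set bits of 852 can independently be on or off in c.
count = 2^5 = 32

Answer: 32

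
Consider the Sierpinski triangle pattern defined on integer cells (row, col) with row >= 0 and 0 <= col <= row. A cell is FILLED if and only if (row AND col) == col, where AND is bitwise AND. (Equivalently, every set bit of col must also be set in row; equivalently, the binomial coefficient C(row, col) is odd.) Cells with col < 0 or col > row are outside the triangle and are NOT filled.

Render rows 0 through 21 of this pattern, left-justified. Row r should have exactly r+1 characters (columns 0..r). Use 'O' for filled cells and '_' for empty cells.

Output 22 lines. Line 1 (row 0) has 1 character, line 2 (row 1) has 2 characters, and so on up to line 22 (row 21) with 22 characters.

r0=0: O
r1=1: OO
r2=10: O_O
r3=11: OOOO
r4=100: O___O
r5=101: OO__OO
r6=110: O_O_O_O
r7=111: OOOOOOOO
r8=1000: O_______O
r9=1001: OO______OO
r10=1010: O_O_____O_O
r11=1011: OOOO____OOOO
r12=1100: O___O___O___O
r13=1101: OO__OO__OO__OO
r14=1110: O_O_O_O_O_O_O_O
r15=1111: OOOOOOOOOOOOOOOO
r16=10000: O_______________O
r17=10001: OO______________OO
r18=10010: O_O_____________O_O
r19=10011: OOOO____________OOOO
r20=10100: O___O___________O___O
r21=10101: OO__OO__________OO__OO

Answer: O
OO
O_O
OOOO
O___O
OO__OO
O_O_O_O
OOOOOOOO
O_______O
OO______OO
O_O_____O_O
OOOO____OOOO
O___O___O___O
OO__OO__OO__OO
O_O_O_O_O_O_O_O
OOOOOOOOOOOOOOOO
O_______________O
OO______________OO
O_O_____________O_O
OOOO____________OOOO
O___O___________O___O
OO__OO__________OO__OO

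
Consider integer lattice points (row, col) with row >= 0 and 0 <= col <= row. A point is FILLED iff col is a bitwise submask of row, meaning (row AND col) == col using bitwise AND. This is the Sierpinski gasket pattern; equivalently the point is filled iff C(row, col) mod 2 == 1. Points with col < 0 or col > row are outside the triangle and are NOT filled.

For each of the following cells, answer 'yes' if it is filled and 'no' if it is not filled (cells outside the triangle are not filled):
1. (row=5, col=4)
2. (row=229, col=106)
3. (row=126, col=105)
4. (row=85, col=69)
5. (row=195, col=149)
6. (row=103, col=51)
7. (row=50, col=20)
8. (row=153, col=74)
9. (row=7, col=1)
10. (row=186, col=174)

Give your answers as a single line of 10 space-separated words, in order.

Answer: yes no no yes no no no no yes no

Derivation:
(5,4): row=0b101, col=0b100, row AND col = 0b100 = 4; 4 == 4 -> filled
(229,106): row=0b11100101, col=0b1101010, row AND col = 0b1100000 = 96; 96 != 106 -> empty
(126,105): row=0b1111110, col=0b1101001, row AND col = 0b1101000 = 104; 104 != 105 -> empty
(85,69): row=0b1010101, col=0b1000101, row AND col = 0b1000101 = 69; 69 == 69 -> filled
(195,149): row=0b11000011, col=0b10010101, row AND col = 0b10000001 = 129; 129 != 149 -> empty
(103,51): row=0b1100111, col=0b110011, row AND col = 0b100011 = 35; 35 != 51 -> empty
(50,20): row=0b110010, col=0b10100, row AND col = 0b10000 = 16; 16 != 20 -> empty
(153,74): row=0b10011001, col=0b1001010, row AND col = 0b1000 = 8; 8 != 74 -> empty
(7,1): row=0b111, col=0b1, row AND col = 0b1 = 1; 1 == 1 -> filled
(186,174): row=0b10111010, col=0b10101110, row AND col = 0b10101010 = 170; 170 != 174 -> empty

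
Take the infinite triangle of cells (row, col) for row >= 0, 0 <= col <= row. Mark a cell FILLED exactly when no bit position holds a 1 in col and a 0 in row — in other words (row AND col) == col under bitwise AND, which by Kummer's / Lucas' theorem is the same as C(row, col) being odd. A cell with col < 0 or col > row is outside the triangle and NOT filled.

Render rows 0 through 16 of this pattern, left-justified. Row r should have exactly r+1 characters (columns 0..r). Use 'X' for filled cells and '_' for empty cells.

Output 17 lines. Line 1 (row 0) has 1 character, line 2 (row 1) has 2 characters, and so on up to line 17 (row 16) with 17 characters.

Answer: X
XX
X_X
XXXX
X___X
XX__XX
X_X_X_X
XXXXXXXX
X_______X
XX______XX
X_X_____X_X
XXXX____XXXX
X___X___X___X
XX__XX__XX__XX
X_X_X_X_X_X_X_X
XXXXXXXXXXXXXXXX
X_______________X

Derivation:
r0=0: X
r1=1: XX
r2=10: X_X
r3=11: XXXX
r4=100: X___X
r5=101: XX__XX
r6=110: X_X_X_X
r7=111: XXXXXXXX
r8=1000: X_______X
r9=1001: XX______XX
r10=1010: X_X_____X_X
r11=1011: XXXX____XXXX
r12=1100: X___X___X___X
r13=1101: XX__XX__XX__XX
r14=1110: X_X_X_X_X_X_X_X
r15=1111: XXXXXXXXXXXXXXXX
r16=10000: X_______________X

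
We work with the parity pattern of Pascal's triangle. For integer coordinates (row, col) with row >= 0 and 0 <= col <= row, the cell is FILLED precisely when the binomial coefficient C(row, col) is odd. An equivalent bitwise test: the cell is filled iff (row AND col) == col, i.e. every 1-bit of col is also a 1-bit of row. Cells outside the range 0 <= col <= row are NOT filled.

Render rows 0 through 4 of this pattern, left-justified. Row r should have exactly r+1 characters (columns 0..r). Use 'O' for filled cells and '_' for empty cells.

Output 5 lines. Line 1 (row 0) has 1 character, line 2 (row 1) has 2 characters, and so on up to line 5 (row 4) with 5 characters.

r0=0: O
r1=1: OO
r2=10: O_O
r3=11: OOOO
r4=100: O___O

Answer: O
OO
O_O
OOOO
O___O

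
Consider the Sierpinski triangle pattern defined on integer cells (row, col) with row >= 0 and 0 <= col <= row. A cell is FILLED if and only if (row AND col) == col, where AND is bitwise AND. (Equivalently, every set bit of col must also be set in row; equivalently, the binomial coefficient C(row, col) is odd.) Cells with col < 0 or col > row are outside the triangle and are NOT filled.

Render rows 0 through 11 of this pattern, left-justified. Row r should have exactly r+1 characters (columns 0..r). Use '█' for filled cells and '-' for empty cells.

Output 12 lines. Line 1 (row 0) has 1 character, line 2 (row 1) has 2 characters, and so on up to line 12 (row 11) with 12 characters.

r0=0: █
r1=1: ██
r2=10: █-█
r3=11: ████
r4=100: █---█
r5=101: ██--██
r6=110: █-█-█-█
r7=111: ████████
r8=1000: █-------█
r9=1001: ██------██
r10=1010: █-█-----█-█
r11=1011: ████----████

Answer: █
██
█-█
████
█---█
██--██
█-█-█-█
████████
█-------█
██------██
█-█-----█-█
████----████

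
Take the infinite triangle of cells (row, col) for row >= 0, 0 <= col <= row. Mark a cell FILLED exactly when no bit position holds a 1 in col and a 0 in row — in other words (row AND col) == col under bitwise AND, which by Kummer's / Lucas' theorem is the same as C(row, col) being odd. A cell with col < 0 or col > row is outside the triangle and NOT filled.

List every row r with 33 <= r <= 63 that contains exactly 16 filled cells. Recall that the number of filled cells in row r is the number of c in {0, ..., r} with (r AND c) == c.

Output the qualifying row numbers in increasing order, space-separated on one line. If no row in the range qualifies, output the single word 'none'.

Row r has 2^popcount(r) filled cells, so we need popcount(r) = log2(16) = 4.
Scan r = 33..63 and keep those with exactly 4 one-bits:
r=33=100001 popcount=2 -> skip
r=34=100010 popcount=2 -> skip
r=35=100011 popcount=3 -> skip
r=36=100100 popcount=2 -> skip
r=37=100101 popcount=3 -> skip
r=38=100110 popcount=3 -> skip
r=39=100111 popcount=4 -> KEEP
r=40=101000 popcount=2 -> skip
r=41=101001 popcount=3 -> skip
r=42=101010 popcount=3 -> skip
r=43=101011 popcount=4 -> KEEP
r=44=101100 popcount=3 -> skip
r=45=101101 popcount=4 -> KEEP
r=46=101110 popcount=4 -> KEEP
r=47=101111 popcount=5 -> skip
r=48=110000 popcount=2 -> skip
r=49=110001 popcount=3 -> skip
r=50=110010 popcount=3 -> skip
r=51=110011 popcount=4 -> KEEP
r=52=110100 popcount=3 -> skip
r=53=110101 popcount=4 -> KEEP
r=54=110110 popcount=4 -> KEEP
r=55=110111 popcount=5 -> skip
r=56=111000 popcount=3 -> skip
r=57=111001 popcount=4 -> KEEP
r=58=111010 popcount=4 -> KEEP
r=59=111011 popcount=5 -> skip
r=60=111100 popcount=4 -> KEEP
r=61=111101 popcount=5 -> skip
r=62=111110 popcount=5 -> skip
r=63=111111 popcount=6 -> skip
Kept rows: 39 43 45 46 51 53 54 57 58 60

Answer: 39 43 45 46 51 53 54 57 58 60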